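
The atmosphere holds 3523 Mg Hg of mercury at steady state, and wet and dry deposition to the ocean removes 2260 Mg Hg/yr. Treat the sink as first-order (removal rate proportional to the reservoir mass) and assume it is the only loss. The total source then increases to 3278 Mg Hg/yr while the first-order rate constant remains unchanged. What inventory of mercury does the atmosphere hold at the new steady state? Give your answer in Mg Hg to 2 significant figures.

5100 Mg Hg

Rate constant k = F/M = 2260 / 3523 = 0.6415 yr⁻¹.
At the new steady state, source = k·M_new ⇒ M_new = 3278 / 0.6415 = 5110 Mg Hg.
(Equivalently M_new = M × F_new/F_old = 3523 × 3278/2260.)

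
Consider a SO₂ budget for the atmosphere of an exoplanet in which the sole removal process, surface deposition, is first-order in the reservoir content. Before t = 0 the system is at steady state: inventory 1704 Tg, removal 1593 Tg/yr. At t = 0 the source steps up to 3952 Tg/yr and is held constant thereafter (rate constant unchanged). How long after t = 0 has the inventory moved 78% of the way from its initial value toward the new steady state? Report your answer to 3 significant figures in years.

τ = M₀/F₀ = 1704/1593 = 1.070 yr.
The remaining gap fraction is e^(−t/τ); 78% covered ⇒ e^(−t/τ) = 0.220.
t = −τ ln(0.220) = 1.070 × 1.514 = 1.620 yr.

1.62 yr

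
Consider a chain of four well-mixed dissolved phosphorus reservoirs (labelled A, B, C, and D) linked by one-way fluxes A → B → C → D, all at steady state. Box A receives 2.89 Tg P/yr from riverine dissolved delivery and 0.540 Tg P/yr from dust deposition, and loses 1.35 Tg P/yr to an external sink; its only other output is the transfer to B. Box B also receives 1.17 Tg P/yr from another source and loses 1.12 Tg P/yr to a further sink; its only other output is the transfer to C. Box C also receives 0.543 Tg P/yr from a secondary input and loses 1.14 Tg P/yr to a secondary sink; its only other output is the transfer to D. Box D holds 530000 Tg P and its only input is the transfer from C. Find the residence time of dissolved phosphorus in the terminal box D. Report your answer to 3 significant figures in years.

Box A: F(A→B) = (2.89 + 0.540) − 1.35 = 2.0800 Tg P/yr.
Box B: F(B→C) = (2.0800 + 1.17) − 1.12 = 2.1300 Tg P/yr.
Box C: F(C→D) = (2.1300 + 0.543) − 1.14 = 1.5330 Tg P/yr.
Box D throughput = its input = 1.5330 Tg P/yr; τ = 530000 / 1.5330 = 345700 yr.

346000 yr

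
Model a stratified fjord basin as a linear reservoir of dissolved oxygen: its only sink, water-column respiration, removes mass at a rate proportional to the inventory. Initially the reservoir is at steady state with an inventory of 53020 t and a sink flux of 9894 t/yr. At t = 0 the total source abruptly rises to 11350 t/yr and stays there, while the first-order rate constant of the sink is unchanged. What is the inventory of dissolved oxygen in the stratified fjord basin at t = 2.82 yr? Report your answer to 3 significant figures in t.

56200 t

τ = M₀/F₀ = 53020/9894 = 5.359 yr; rate constant k = 1/τ.
New steady state M_∞ = F₁/k = F₁·τ = 11350 × 5.359 = 60822 t.
M(t) = M_∞ + (M₀ − M_∞)·e^(−t/τ); t/τ = 2.82/5.359 = 0.5262, so e^(−t/τ) = 0.5908.
M(t) = 60822 − 7802 × 0.5908 = 56213 t.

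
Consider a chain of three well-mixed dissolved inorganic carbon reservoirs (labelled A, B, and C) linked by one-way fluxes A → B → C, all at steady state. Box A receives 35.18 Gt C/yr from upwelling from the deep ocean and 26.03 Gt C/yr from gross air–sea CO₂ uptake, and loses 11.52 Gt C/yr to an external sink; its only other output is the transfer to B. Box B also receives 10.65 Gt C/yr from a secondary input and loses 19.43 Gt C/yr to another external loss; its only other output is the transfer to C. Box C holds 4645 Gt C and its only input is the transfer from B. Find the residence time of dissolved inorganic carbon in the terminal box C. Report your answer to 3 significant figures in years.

114 yr

Box A: F(A→B) = (35.18 + 26.03) − 11.52 = 49.690 Gt C/yr.
Box B: F(B→C) = (49.690 + 10.65) − 19.43 = 40.910 Gt C/yr.
Box C throughput = its input = 40.910 Gt C/yr; τ = 4645 / 40.910 = 113.5 yr.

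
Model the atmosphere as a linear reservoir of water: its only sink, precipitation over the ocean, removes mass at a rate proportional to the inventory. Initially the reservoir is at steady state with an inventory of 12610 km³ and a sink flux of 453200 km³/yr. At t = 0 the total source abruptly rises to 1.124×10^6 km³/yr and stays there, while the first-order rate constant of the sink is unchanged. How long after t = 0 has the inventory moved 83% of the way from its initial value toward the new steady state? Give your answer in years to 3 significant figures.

τ = M₀/F₀ = 12610/453200 = 0.02782 yr.
The remaining gap fraction is e^(−t/τ); 83% covered ⇒ e^(−t/τ) = 0.170.
t = −τ ln(0.170) = 0.02782 × 1.772 = 0.04930 yr.

0.0493 yr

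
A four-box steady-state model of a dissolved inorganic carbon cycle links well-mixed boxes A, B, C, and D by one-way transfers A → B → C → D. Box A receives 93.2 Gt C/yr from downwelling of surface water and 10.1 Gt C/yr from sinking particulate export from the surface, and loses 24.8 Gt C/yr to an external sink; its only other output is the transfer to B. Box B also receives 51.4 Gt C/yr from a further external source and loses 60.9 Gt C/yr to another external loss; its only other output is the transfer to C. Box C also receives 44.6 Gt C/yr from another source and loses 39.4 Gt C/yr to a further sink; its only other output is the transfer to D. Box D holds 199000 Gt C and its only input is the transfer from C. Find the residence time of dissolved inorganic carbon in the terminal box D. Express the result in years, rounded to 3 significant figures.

2680 yr

Box A: F(A→B) = (93.2 + 10.1) − 24.8 = 78.500 Gt C/yr.
Box B: F(B→C) = (78.500 + 51.4) − 60.9 = 69.000 Gt C/yr.
Box C: F(C→D) = (69.000 + 44.6) − 39.4 = 74.200 Gt C/yr.
Box D throughput = its input = 74.200 Gt C/yr; τ = 199000 / 74.200 = 2682 yr.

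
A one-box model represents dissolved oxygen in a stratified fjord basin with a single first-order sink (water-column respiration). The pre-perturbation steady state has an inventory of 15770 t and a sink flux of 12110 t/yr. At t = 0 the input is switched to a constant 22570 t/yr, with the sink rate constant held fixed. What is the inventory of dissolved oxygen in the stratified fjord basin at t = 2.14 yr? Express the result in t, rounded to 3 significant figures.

26800 t

The sink rate constant is k = F₀/M₀ = 12110/15770 = 0.7679 yr⁻¹.
Solving dM/dt = F₁ − kM with M(0) = M₀ gives M(t) = F₁/k + (M₀ − F₁/k)·e^(−kt).
F₁/k = 22570/0.7679 = 29391 t; kt = 0.7679 × 2.14 = 1.643, e^(−kt) = 0.1933.
M(2.14) = 29391 + (15770 − 29391) × 0.1933 = 29391 − 2633 = 26758 t.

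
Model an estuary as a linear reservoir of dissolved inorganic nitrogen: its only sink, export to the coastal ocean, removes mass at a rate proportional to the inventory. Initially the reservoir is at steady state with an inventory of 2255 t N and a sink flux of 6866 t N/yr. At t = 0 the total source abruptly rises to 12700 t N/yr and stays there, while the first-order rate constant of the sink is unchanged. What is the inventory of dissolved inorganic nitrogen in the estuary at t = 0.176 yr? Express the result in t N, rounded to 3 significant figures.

3050 t N

Residence time τ = M₀/F₀ = 0.3284 yr. The eventual steady state is M_∞ = M₀·(F₁/F₀) = 2255 × 12700/6866 = 4171.1 t N.
The anomaly ΔM(t) = M(t) − M_∞ decays as ΔM₀·e^(−t/τ) with ΔM₀ = 2255 − 4171.1 = −1916 t N.
At t = 0.176 yr, e^(−t/τ) = e^(−0.5359) = 0.5852, so ΔM = −1121 t N and M = 4171.1 − 1121 = 3049.9 t N.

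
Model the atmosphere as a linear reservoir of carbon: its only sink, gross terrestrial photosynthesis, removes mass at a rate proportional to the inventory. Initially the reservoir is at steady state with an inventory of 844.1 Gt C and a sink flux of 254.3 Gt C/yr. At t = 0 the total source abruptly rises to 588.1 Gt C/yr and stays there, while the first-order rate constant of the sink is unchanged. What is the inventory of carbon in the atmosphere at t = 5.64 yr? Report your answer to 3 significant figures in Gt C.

1750 Gt C

The sink rate constant is k = F₀/M₀ = 254.3/844.1 = 0.3013 yr⁻¹.
Solving dM/dt = F₁ − kM with M(0) = M₀ gives M(t) = F₁/k + (M₀ − F₁/k)·e^(−kt).
F₁/k = 588.1/0.3013 = 1952.1 Gt C; kt = 0.3013 × 5.64 = 1.699, e^(−kt) = 0.1828.
M(5.64) = 1952.1 + (844.1 − 1952.1) × 0.1828 = 1952.1 − 202.6 = 1749.5 Gt C.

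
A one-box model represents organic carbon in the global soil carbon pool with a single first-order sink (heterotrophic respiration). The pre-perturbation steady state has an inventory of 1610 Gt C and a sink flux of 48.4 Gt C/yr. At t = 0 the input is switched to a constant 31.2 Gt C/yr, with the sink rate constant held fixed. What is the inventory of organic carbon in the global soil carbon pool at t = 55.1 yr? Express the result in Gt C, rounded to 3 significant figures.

τ = M₀/F₀ = 1610/48.4 = 33.26 yr; rate constant k = 1/τ.
New steady state M_∞ = F₁/k = F₁·τ = 31.2 × 33.26 = 1037.9 Gt C.
M(t) = M_∞ + (M₀ − M_∞)·e^(−t/τ); t/τ = 55.1/33.26 = 1.656, so e^(−t/τ) = 0.1908.
M(t) = 1037.9 + 572.1 × 0.1908 = 1147.0 Gt C.

1150 Gt C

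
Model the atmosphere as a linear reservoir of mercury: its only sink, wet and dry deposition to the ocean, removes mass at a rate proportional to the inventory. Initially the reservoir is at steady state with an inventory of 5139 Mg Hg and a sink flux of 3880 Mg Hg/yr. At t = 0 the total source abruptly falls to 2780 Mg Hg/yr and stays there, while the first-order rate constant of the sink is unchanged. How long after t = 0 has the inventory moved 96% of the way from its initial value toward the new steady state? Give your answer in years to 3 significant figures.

4.26 yr

τ = M₀/F₀ = 5139/3880 = 1.324 yr.
The remaining gap fraction is e^(−t/τ); 96% covered ⇒ e^(−t/τ) = 0.0400.
t = −τ ln(0.0400) = 1.324 × 3.219 = 4.263 yr.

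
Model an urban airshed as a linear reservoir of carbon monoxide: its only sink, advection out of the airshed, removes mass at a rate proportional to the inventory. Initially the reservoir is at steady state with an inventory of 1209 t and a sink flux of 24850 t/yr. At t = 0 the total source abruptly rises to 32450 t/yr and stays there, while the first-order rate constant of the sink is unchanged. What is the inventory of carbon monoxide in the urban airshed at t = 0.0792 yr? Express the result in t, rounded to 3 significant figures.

Residence time τ = M₀/F₀ = 0.04865 yr. The eventual steady state is M_∞ = M₀·(F₁/F₀) = 1209 × 32450/24850 = 1578.8 t.
The anomaly ΔM(t) = M(t) − M_∞ decays as ΔM₀·e^(−t/τ) with ΔM₀ = 1209 − 1578.8 = −369.8 t.
At t = 0.0792 yr, e^(−t/τ) = e^(−1.628) = 0.1963, so ΔM = −72.60 t and M = 1578.8 − 72.60 = 1506.2 t.

1510 t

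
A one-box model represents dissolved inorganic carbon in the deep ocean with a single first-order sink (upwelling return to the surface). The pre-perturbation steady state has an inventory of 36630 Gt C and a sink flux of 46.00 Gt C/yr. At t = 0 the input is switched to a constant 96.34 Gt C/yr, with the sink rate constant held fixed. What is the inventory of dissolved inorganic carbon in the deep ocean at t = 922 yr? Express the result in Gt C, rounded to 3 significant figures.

64100 Gt C

Residence time τ = M₀/F₀ = 796.3 yr. The eventual steady state is M_∞ = M₀·(F₁/F₀) = 36630 × 96.34/46.00 = 76716 Gt C.
The anomaly ΔM(t) = M(t) − M_∞ decays as ΔM₀·e^(−t/τ) with ΔM₀ = 36630 − 76716 = −40090 Gt C.
At t = 922 yr, e^(−t/τ) = e^(−1.158) = 0.3142, so ΔM = −12590 Gt C and M = 76716 − 12590 = 64123 Gt C.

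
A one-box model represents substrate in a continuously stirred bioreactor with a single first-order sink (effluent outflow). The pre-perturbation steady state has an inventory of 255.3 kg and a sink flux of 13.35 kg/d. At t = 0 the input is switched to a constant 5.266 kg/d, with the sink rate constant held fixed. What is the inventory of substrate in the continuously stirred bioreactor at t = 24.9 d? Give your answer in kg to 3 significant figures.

The sink rate constant is k = F₀/M₀ = 13.35/255.3 = 0.05229 d⁻¹.
Solving dM/dt = F₁ − kM with M(0) = M₀ gives M(t) = F₁/k + (M₀ − F₁/k)·e^(−kt).
F₁/k = 5.266/0.05229 = 100.70 kg; kt = 0.05229 × 24.9 = 1.302, e^(−kt) = 0.2720.
M(24.9) = 100.70 + (255.3 − 100.70) × 0.2720 = 100.70 + 42.05 = 142.75 kg.

143 kg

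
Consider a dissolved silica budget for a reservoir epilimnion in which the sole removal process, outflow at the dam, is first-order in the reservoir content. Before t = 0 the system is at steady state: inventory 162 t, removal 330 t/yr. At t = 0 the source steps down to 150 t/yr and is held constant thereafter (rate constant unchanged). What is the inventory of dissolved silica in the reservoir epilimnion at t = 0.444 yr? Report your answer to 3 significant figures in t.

109 t

τ = M₀/F₀ = 162/330 = 0.4909 yr; rate constant k = 1/τ.
New steady state M_∞ = F₁/k = F₁·τ = 150 × 0.4909 = 73.636 t.
M(t) = M_∞ + (M₀ − M_∞)·e^(−t/τ); t/τ = 0.444/0.4909 = 0.9044, so e^(−t/τ) = 0.4048.
M(t) = 73.636 + 88.36 × 0.4048 = 109.40 t.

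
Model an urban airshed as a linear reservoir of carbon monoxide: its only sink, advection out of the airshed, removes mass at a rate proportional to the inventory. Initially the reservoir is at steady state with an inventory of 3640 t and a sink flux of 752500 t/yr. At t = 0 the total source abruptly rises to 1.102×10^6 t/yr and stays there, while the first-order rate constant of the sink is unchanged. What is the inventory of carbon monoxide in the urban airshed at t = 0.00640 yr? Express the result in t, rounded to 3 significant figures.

4880 t

The sink rate constant is k = F₀/M₀ = 752500/3640 = 206.7 yr⁻¹.
Solving dM/dt = F₁ − kM with M(0) = M₀ gives M(t) = F₁/k + (M₀ − F₁/k)·e^(−kt).
F₁/k = 1.102×10^6/206.7 = 5330.6 t; kt = 206.7 × 0.00640 = 1.323, e^(−kt) = 0.2663.
M(0.00640) = 5330.6 + (3640 − 5330.6) × 0.2663 = 5330.6 − 450.2 = 4880.4 t.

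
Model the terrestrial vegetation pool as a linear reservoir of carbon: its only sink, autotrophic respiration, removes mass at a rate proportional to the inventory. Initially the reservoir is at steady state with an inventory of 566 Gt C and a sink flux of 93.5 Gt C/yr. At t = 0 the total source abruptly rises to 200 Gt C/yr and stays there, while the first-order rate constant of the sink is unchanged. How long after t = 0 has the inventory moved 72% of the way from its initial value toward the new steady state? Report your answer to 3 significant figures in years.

τ = M₀/F₀ = 566/93.5 = 6.053 yr.
The remaining gap fraction is e^(−t/τ); 72% covered ⇒ e^(−t/τ) = 0.280.
t = −τ ln(0.280) = 6.053 × 1.273 = 7.706 yr.

7.71 yr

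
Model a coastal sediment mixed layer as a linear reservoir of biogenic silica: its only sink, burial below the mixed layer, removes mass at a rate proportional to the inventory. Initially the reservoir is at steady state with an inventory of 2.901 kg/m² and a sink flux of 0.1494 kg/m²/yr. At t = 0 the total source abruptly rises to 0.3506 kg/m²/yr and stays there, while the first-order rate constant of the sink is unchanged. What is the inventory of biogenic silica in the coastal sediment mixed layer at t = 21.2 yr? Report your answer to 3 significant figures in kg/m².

5.50 kg/m²

τ = M₀/F₀ = 2.901/0.1494 = 19.42 yr; rate constant k = 1/τ.
New steady state M_∞ = F₁/k = F₁·τ = 0.3506 × 19.42 = 6.8078 kg/m².
M(t) = M_∞ + (M₀ − M_∞)·e^(−t/τ); t/τ = 21.2/19.42 = 1.092, so e^(−t/τ) = 0.3356.
M(t) = 6.8078 − 3.907 × 0.3356 = 5.4966 kg/m².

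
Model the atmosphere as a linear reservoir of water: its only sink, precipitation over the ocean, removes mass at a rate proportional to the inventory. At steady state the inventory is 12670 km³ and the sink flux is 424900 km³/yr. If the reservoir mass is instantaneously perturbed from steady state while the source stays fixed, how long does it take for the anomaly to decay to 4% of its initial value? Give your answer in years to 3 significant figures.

0.0960 yr

For a linear reservoir the anomaly decays as exp(−t/τ) with τ = M/F = 12670/424900 = 0.02982 yr.
exp(−t/τ) = 0.04 ⇒ t = −τ ln(0.04) = 0.02982 × 3.219 = 0.09598 yr.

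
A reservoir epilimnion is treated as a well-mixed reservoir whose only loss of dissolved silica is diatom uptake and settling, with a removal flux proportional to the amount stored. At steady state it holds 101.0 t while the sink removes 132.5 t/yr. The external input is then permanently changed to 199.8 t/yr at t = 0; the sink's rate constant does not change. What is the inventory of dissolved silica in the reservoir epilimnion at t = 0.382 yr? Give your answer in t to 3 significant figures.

121 t

τ = M₀/F₀ = 101.0/132.5 = 0.7623 yr; rate constant k = 1/τ.
New steady state M_∞ = F₁/k = F₁·τ = 199.8 × 0.7623 = 152.30 t.
M(t) = M_∞ + (M₀ − M_∞)·e^(−t/τ); t/τ = 0.382/0.7623 = 0.5011, so e^(−t/τ) = 0.6058.
M(t) = 152.30 − 51.30 × 0.6058 = 121.22 t.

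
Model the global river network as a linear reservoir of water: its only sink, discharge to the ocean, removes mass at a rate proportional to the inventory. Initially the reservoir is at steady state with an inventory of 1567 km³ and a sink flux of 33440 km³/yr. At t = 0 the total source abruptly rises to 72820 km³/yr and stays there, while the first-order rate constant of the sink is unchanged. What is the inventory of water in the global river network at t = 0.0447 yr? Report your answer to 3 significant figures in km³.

2700 km³

τ = M₀/F₀ = 1567/33440 = 0.04686 yr; rate constant k = 1/τ.
New steady state M_∞ = F₁/k = F₁·τ = 72820 × 0.04686 = 3412.3 km³.
M(t) = M_∞ + (M₀ − M_∞)·e^(−t/τ); t/τ = 0.0447/0.04686 = 0.9539, so e^(−t/τ) = 0.3852.
M(t) = 3412.3 − 1845 × 0.3852 = 2701.5 km³.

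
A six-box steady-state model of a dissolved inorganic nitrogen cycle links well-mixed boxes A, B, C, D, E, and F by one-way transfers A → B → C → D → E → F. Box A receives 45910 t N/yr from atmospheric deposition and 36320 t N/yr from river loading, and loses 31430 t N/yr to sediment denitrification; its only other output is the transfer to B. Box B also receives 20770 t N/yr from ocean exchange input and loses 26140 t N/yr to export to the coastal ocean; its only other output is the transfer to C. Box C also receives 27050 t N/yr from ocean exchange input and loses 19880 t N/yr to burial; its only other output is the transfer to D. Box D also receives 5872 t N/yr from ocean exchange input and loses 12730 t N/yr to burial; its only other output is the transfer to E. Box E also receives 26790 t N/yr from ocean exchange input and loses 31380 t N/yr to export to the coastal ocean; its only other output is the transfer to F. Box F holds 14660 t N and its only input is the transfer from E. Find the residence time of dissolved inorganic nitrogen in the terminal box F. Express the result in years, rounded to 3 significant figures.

0.356 yr

Box A: F(A→B) = (45910 + 36320) − 31430 = 50800 t N/yr.
Box B: F(B→C) = (50800 + 20770) − 26140 = 45430 t N/yr.
Box C: F(C→D) = (45430 + 27050) − 19880 = 52600 t N/yr.
Box D: F(D→E) = (52600 + 5872) − 12730 = 45742 t N/yr.
Box E: F(E→F) = (45742 + 26790) − 31380 = 41152 t N/yr.
Box F throughput = its input = 41152 t N/yr; τ = 14660 / 41152 = 0.3562 yr.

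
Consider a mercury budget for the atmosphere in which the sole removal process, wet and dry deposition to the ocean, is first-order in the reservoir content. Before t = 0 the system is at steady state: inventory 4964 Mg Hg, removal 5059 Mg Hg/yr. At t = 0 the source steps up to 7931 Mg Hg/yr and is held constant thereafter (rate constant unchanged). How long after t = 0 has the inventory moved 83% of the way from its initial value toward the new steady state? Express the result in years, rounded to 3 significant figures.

τ = M₀/F₀ = 4964/5059 = 0.9812 yr.
The remaining gap fraction is e^(−t/τ); 83% covered ⇒ e^(−t/τ) = 0.170.
t = −τ ln(0.170) = 0.9812 × 1.772 = 1.739 yr.

1.74 yr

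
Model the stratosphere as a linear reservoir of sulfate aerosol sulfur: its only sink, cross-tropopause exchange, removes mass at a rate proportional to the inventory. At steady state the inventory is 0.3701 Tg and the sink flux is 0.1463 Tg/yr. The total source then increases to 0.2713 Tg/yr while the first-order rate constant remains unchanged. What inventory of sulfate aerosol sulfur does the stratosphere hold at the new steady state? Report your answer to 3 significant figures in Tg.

0.686 Tg

Rate constant k = F/M = 0.1463 / 0.3701 = 0.3953 yr⁻¹.
At the new steady state, source = k·M_new ⇒ M_new = 0.2713 / 0.3953 = 0.6863 Tg.
(Equivalently M_new = M × F_new/F_old = 0.3701 × 0.2713/0.1463.)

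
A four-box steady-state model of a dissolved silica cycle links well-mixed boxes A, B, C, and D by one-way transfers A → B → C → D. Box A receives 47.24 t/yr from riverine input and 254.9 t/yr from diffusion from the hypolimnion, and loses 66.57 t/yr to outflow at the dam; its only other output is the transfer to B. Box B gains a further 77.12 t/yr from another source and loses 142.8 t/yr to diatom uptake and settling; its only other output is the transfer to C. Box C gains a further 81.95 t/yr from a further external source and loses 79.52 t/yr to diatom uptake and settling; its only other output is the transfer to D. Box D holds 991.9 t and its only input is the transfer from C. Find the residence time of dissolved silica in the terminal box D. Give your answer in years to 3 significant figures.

Box A: F(A→B) = (47.24 + 254.9) − 66.57 = 235.57 t/yr.
Box B: F(B→C) = (235.57 + 77.12) − 142.8 = 169.89 t/yr.
Box C: F(C→D) = (169.89 + 81.95) − 79.52 = 172.32 t/yr.
Box D throughput = its input = 172.32 t/yr; τ = 991.9 / 172.32 = 5.756 yr.

5.76 yr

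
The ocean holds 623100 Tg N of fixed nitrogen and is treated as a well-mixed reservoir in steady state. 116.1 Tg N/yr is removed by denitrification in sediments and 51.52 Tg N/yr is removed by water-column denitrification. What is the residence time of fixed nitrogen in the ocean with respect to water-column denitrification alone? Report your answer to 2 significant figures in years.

Residence time with respect to a single sink: τ = M / F_sink.
τ = 623100 / 51.52 = 12090 yr.

12000 yr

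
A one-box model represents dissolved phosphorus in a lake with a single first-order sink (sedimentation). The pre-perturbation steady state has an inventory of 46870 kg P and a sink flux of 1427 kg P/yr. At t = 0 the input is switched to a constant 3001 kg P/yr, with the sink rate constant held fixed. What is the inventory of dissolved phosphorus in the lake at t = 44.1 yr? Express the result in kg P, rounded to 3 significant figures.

Residence time τ = M₀/F₀ = 32.85 yr. The eventual steady state is M_∞ = M₀·(F₁/F₀) = 46870 × 3001/1427 = 98568 kg P.
The anomaly ΔM(t) = M(t) − M_∞ decays as ΔM₀·e^(−t/τ) with ΔM₀ = 46870 − 98568 = −51700 kg P.
At t = 44.1 yr, e^(−t/τ) = e^(−1.343) = 0.2611, so ΔM = −13500 kg P and M = 98568 − 13500 = 85067 kg P.

85100 kg P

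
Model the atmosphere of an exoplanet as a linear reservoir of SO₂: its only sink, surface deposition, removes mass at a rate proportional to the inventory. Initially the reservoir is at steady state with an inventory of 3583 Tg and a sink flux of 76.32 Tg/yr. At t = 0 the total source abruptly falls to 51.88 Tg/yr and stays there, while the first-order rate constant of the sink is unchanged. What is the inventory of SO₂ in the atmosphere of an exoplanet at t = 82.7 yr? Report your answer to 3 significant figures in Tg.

2630 Tg

Residence time τ = M₀/F₀ = 46.95 yr. The eventual steady state is M_∞ = M₀·(F₁/F₀) = 3583 × 51.88/76.32 = 2435.6 Tg.
The anomaly ΔM(t) = M(t) − M_∞ decays as ΔM₀·e^(−t/τ) with ΔM₀ = 3583 − 2435.6 = 1147 Tg.
At t = 82.7 yr, e^(−t/τ) = e^(−1.762) = 0.1718, so ΔM = 197.1 Tg and M = 2435.6 + 197.1 = 2632.7 Tg.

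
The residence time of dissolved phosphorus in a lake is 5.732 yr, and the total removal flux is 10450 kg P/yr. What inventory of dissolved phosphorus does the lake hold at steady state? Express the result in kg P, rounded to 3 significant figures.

τ = M/F ⇒ M = τ × F = 5.732 × 10450 = 59900 kg P.

59900 kg P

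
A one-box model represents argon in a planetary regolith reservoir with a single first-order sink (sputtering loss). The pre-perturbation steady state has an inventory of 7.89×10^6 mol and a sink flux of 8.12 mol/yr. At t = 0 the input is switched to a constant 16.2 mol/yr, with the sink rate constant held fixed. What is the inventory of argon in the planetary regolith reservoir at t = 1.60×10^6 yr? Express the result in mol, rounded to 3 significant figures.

Residence time τ = M₀/F₀ = 971700 yr. The eventual steady state is M_∞ = M₀·(F₁/F₀) = 7.89×10^6 × 16.2/8.12 = 1.5741×10^7 mol.
The anomaly ΔM(t) = M(t) − M_∞ decays as ΔM₀·e^(−t/τ) with ΔM₀ = 7.89×10^6 − 1.5741×10^7 = −7.851×10^6 mol.
At t = 1.60×10^6 yr, e^(−t/τ) = e^(−1.647) = 0.1927, so ΔM = −1.513×10^6 mol and M = 1.5741×10^7 − 1.513×10^6 = 1.4228×10^7 mol.

1.42×10^7 mol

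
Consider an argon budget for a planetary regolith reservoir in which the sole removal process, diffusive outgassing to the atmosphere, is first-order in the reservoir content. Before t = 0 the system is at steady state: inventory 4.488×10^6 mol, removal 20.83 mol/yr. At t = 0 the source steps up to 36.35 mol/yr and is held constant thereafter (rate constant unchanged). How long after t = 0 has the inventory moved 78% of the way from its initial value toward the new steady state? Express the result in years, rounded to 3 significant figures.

326000 yr

τ = M₀/F₀ = 4.488×10^6/20.83 = 215500 yr.
The remaining gap fraction is e^(−t/τ); 78% covered ⇒ e^(−t/τ) = 0.220.
t = −τ ln(0.220) = 215500 × 1.514 = 326200 yr.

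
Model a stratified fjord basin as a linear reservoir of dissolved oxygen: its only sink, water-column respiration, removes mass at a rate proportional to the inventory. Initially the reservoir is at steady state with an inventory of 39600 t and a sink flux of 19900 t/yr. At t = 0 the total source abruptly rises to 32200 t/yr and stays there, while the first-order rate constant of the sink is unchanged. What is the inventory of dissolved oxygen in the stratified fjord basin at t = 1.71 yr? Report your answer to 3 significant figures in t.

The sink rate constant is k = F₀/M₀ = 19900/39600 = 0.5025 yr⁻¹.
Solving dM/dt = F₁ − kM with M(0) = M₀ gives M(t) = F₁/k + (M₀ − F₁/k)·e^(−kt).
F₁/k = 32200/0.5025 = 64076 t; kt = 0.5025 × 1.71 = 0.8593, e^(−kt) = 0.4235.
M(1.71) = 64076 + (39600 − 64076) × 0.4235 = 64076 − 10360 = 53712 t.

53700 t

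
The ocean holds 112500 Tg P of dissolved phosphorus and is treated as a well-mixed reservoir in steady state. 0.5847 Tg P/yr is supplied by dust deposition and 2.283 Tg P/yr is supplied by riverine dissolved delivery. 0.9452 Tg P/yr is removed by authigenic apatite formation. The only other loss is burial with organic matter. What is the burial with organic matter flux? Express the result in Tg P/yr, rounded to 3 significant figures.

At steady state ΣF_in = ΣF_out.
ΣF_in = 0.5847 + 2.283 = 2.8677 Tg P/yr.
Burial with organic matter flux = ΣF_in − (0.9452) = 2.8677 − 0.9452 = 1.923 Tg P/yr.

1.92 Tg P/yr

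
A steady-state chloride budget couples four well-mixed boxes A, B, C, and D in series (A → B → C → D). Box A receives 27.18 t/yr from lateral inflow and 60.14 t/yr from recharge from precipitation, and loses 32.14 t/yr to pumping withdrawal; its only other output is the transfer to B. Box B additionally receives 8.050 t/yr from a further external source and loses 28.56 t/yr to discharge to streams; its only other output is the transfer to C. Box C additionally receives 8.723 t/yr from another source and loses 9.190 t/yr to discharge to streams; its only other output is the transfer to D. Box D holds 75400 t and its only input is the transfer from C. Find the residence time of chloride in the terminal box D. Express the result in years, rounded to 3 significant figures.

Box A: F(A→B) = (27.18 + 60.14) − 32.14 = 55.180 t/yr.
Box B: F(B→C) = (55.180 + 8.050) − 28.56 = 34.670 t/yr.
Box C: F(C→D) = (34.670 + 8.723) − 9.190 = 34.203 t/yr.
Box D throughput = its input = 34.203 t/yr; τ = 75400 / 34.203 = 2204 yr.

2200 yr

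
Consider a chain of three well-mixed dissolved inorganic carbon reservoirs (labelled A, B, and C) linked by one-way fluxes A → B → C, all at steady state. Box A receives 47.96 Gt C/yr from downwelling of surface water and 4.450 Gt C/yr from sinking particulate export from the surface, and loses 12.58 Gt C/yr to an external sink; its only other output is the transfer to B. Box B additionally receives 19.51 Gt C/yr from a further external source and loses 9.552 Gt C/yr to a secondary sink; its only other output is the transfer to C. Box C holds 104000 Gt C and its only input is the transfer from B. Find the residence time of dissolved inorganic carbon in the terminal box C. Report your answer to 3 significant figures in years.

Box A: F(A→B) = (47.96 + 4.450) − 12.58 = 39.830 Gt C/yr.
Box B: F(B→C) = (39.830 + 19.51) − 9.552 = 49.788 Gt C/yr.
Box C throughput = its input = 49.788 Gt C/yr; τ = 104000 / 49.788 = 2089 yr.

2090 yr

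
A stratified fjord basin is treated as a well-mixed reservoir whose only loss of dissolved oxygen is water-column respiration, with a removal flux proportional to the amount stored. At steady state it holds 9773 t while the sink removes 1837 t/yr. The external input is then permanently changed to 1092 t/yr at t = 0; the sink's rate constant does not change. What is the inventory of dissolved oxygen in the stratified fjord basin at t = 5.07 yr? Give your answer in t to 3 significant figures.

τ = M₀/F₀ = 9773/1837 = 5.320 yr; rate constant k = 1/τ.
New steady state M_∞ = F₁/k = F₁·τ = 1092 × 5.320 = 5809.5 t.
M(t) = M_∞ + (M₀ − M_∞)·e^(−t/τ); t/τ = 5.07/5.320 = 0.9530, so e^(−t/τ) = 0.3856.
M(t) = 5809.5 + 3963 × 0.3856 = 7337.8 t.

7340 t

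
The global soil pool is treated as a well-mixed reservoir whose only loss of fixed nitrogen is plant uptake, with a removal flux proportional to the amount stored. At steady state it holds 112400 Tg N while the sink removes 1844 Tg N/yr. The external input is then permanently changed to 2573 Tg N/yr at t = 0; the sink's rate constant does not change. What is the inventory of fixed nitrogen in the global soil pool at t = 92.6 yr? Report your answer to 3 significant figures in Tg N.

147000 Tg N

The sink rate constant is k = F₀/M₀ = 1844/112400 = 0.01641 yr⁻¹.
Solving dM/dt = F₁ − kM with M(0) = M₀ gives M(t) = F₁/k + (M₀ − F₁/k)·e^(−kt).
F₁/k = 2573/0.01641 = 156840 Tg N; kt = 0.01641 × 92.6 = 1.519, e^(−kt) = 0.2189.
M(92.6) = 156840 + (112400 − 156840) × 0.2189 = 156840 − 9727 = 147110 Tg N.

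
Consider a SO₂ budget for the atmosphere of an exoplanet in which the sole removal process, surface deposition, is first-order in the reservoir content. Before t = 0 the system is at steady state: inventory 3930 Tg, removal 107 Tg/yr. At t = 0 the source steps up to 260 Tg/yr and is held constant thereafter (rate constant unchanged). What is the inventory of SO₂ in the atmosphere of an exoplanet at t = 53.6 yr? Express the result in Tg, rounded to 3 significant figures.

The sink rate constant is k = F₀/M₀ = 107/3930 = 0.02723 yr⁻¹.
Solving dM/dt = F₁ − kM with M(0) = M₀ gives M(t) = F₁/k + (M₀ − F₁/k)·e^(−kt).
F₁/k = 260/0.02723 = 9549.5 Tg; kt = 0.02723 × 53.6 = 1.459, e^(−kt) = 0.2324.
M(53.6) = 9549.5 + (3930 − 9549.5) × 0.2324 = 9549.5 − 1306 = 8243.6 Tg.

8240 Tg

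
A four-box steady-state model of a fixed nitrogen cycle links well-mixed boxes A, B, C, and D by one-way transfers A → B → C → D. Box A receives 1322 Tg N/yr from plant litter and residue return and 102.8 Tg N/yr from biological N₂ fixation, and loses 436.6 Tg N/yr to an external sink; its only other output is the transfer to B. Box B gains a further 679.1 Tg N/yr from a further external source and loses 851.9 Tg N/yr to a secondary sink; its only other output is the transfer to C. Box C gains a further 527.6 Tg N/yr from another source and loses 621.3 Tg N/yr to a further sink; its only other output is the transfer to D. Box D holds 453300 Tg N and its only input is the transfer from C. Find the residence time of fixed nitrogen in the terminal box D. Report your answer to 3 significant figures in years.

628 yr

Box A: F(A→B) = (1322 + 102.8) − 436.6 = 988.20 Tg N/yr.
Box B: F(B→C) = (988.20 + 679.1) − 851.9 = 815.40 Tg N/yr.
Box C: F(C→D) = (815.40 + 527.6) − 621.3 = 721.70 Tg N/yr.
Box D throughput = its input = 721.70 Tg N/yr; τ = 453300 / 721.70 = 628.1 yr.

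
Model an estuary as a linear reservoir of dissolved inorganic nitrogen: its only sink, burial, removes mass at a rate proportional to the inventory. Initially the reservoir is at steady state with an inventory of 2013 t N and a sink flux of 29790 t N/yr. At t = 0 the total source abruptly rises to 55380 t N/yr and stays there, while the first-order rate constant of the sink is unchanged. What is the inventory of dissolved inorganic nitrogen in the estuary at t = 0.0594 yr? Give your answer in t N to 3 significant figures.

3020 t N

τ = M₀/F₀ = 2013/29790 = 0.06757 yr; rate constant k = 1/τ.
New steady state M_∞ = F₁/k = F₁·τ = 55380 × 0.06757 = 3742.2 t N.
M(t) = M_∞ + (M₀ − M_∞)·e^(−t/τ); t/τ = 0.0594/0.06757 = 0.8790, so e^(−t/τ) = 0.4152.
M(t) = 3742.2 − 1729 × 0.4152 = 3024.3 t N.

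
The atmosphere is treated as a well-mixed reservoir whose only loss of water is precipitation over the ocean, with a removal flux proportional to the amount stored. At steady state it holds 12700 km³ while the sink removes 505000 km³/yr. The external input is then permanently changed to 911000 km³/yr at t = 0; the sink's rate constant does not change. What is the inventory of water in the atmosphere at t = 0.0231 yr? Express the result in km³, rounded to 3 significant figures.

18800 km³

The sink rate constant is k = F₀/M₀ = 505000/12700 = 39.76 yr⁻¹.
Solving dM/dt = F₁ − kM with M(0) = M₀ gives M(t) = F₁/k + (M₀ − F₁/k)·e^(−kt).
F₁/k = 911000/39.76 = 22910 km³; kt = 39.76 × 0.0231 = 0.9185, e^(−kt) = 0.3991.
M(0.0231) = 22910 + (12700 − 22910) × 0.3991 = 22910 − 4075 = 18835 km³.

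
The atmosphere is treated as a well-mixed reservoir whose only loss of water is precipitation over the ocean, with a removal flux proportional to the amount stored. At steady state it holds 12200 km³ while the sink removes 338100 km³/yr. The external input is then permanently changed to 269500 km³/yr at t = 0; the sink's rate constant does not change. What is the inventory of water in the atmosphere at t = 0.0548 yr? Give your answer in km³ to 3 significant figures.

10300 km³

τ = M₀/F₀ = 12200/338100 = 0.03608 yr; rate constant k = 1/τ.
New steady state M_∞ = F₁/k = F₁·τ = 269500 × 0.03608 = 9724.6 km³.
M(t) = M_∞ + (M₀ − M_∞)·e^(−t/τ); t/τ = 0.0548/0.03608 = 1.519, so e^(−t/τ) = 0.2190.
M(t) = 9724.6 + 2475 × 0.2190 = 10267 km³.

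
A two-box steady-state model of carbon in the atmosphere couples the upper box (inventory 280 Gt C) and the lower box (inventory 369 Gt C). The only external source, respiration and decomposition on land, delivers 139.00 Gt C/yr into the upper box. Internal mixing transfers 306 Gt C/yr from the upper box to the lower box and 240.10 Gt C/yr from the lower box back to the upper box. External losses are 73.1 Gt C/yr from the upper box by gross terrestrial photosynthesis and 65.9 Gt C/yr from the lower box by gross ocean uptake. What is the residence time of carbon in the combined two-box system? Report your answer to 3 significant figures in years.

4.67 yr

Residence time in the combined system uses the total inventory and the total *external* removal — internal exchanges between the two boxes cancel.
M_total = 280 + 369 = 649.00 Gt C.
ΣF_external_out = 73.1 + 65.9 = 139.00 Gt C/yr.
τ = M_total / ΣF_ext = 649.00 / 139.00 = 4.669 yr.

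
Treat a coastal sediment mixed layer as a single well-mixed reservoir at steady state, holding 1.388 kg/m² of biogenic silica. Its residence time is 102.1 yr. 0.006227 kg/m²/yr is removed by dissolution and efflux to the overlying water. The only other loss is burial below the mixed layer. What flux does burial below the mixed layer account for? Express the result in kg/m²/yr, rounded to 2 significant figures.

Total removal F = M/τ = 1.388 / 102.1 = 0.01359 kg/m²/yr.
Burial below the mixed layer = F − (0.006227) = 0.01359 − 0.006227 = 0.007368 kg/m²/yr.

0.0074 kg/m²/yr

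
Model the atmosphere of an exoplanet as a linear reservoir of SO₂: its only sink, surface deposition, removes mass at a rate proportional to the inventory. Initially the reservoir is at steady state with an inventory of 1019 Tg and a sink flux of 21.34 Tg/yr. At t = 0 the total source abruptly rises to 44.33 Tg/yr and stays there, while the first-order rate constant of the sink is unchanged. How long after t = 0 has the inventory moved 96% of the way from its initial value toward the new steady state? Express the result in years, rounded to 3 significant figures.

154 yr

τ = M₀/F₀ = 1019/21.34 = 47.75 yr.
The remaining gap fraction is e^(−t/τ); 96% covered ⇒ e^(−t/τ) = 0.0400.
t = −τ ln(0.0400) = 47.75 × 3.219 = 153.7 yr.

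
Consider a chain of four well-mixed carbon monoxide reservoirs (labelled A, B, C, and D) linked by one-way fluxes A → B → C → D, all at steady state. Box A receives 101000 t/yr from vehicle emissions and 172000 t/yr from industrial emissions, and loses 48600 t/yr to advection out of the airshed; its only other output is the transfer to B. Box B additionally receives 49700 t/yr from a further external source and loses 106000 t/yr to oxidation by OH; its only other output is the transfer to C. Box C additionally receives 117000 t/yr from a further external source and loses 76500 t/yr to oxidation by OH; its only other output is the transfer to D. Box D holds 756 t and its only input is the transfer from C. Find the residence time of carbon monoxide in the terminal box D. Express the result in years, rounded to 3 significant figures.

Box A: F(A→B) = (101000 + 172000) − 48600 = 224400 t/yr.
Box B: F(B→C) = (224400 + 49700) − 106000 = 168100 t/yr.
Box C: F(C→D) = (168100 + 117000) − 76500 = 208600 t/yr.
Box D throughput = its input = 208600 t/yr; τ = 756 / 208600 = 0.003624 yr.

0.00362 yr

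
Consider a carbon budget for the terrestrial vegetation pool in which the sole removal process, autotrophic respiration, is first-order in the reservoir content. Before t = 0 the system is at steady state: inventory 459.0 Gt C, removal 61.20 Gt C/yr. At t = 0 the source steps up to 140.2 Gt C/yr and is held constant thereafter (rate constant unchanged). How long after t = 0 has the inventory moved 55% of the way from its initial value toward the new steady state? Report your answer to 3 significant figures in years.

5.99 yr

τ = M₀/F₀ = 459.0/61.20 = 7.500 yr.
The remaining gap fraction is e^(−t/τ); 55% covered ⇒ e^(−t/τ) = 0.450.
t = −τ ln(0.450) = 7.500 × 0.7985 = 5.989 yr.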